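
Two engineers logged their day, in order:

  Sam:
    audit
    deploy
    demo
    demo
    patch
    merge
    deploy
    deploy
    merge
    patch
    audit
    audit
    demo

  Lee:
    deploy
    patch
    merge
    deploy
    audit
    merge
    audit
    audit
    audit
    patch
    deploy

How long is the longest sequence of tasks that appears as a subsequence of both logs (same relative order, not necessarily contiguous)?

7

Pick deploy [2,1], patch [5,2], merge [6,3], deploy [7,4], merge [9,6], audit [11,8], audit [12,9]; all 7 tasks appear in both, in order. Since dp[13][11] = 7, nothing longer is possible.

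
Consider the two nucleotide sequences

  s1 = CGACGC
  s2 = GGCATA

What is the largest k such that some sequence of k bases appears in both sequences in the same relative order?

3

Match G [2,1] → G [5,2] → C [6,3] — 3 bases in the same relative order in both. The LCS DP gives dp[6][6] = 3, so this is optimal.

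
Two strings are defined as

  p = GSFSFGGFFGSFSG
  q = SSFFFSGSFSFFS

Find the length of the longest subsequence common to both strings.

One common subsequence of length 9: S (p #2, q #1) → S (p #4, q #2) → F (p #5, q #3) → F (p #8, q #4) → F (p #9, q #5) → G (p #10, q #7) → S (p #11, q #10) → F (p #12, q #12) → S (p #13, q #13). Since dp[14][13] = 9, nothing longer is possible.

9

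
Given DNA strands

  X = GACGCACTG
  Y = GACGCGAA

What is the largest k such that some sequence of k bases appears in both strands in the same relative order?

6

Taking G at X[1]=Y[1]; then A at X[2]=Y[2]; then C at X[3]=Y[3]; then G at X[4]=Y[4]; then C at X[5]=Y[5]; then A at X[6]=Y[8] gives a common subsequence of length 6. The LCS DP gives dp[9][8] = 6, so this is optimal.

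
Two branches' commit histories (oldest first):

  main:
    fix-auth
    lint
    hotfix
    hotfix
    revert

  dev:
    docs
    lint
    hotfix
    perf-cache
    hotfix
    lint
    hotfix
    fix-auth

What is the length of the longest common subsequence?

3

Pick lint [2,2], then hotfix [3,5], then hotfix [4,7]; all 3 commits appear in both, in order. The LCS DP gives dp[5][8] = 3, so this is optimal.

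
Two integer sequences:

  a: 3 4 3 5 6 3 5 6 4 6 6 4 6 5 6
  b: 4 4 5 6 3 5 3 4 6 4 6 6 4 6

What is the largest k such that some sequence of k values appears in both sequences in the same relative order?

Match 4 at a[2]=b[2]; then 5 at a[4]=b[3]; then 6 at a[5]=b[4]; then 3 at a[6]=b[5]; then 5 at a[7]=b[6]; then 6 at a[8]=b[9]; then 4 at a[9]=b[10]; then 6 at a[10]=b[11]; then 6 at a[11]=b[12]; then 4 at a[12]=b[13]; then 6 at a[15]=b[14] — 11 values in the same relative order in both, and the DP table's final entry dp[15][14] is also 11, so no common subsequence is longer.

11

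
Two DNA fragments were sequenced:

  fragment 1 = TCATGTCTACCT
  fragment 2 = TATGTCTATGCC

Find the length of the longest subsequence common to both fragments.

One common subsequence of length 10: T [1,1], A [3,2], T [4,3], G [5,4], T [6,5], C [7,6], T [8,7], A [9,8], C [10,11], C [11,12]. Since dp[12][12] = 10, nothing longer is possible.

10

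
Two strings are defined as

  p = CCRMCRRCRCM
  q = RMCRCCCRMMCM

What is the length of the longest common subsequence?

8

Taking R (p #3, q #1); then M (p #4, q #2); then C (p #5, q #3); then R (p #6, q #4); then C (p #8, q #7); then R (p #9, q #8); then C (p #10, q #11); then M (p #11, q #12) gives a common subsequence of length 8. dp[11][12] = 8 confirms this is the maximum.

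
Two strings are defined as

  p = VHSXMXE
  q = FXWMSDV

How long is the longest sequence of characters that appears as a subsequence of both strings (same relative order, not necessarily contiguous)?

2

One common subsequence of length 2: X at p[4]=q[2], M at p[5]=q[4], and the DP table's final entry dp[7][7] is also 2, so no common subsequence is longer.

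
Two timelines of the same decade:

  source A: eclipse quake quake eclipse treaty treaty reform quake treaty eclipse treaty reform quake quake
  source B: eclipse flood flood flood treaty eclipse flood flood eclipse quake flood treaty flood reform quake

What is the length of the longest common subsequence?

6

Taking eclipse (source A #1, source B #6) → eclipse (source A #4, source B #9) → quake (source A #8, source B #10) → treaty (source A #9, source B #12) → reform (source A #12, source B #14) → quake (source A #14, source B #15) gives a common subsequence of length 6. The LCS DP gives dp[14][15] = 6, so this is optimal.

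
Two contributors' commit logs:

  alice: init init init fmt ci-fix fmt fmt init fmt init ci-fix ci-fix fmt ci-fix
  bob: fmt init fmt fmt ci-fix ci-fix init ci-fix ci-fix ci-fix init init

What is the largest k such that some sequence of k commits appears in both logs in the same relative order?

7

Match init (alice #1, bob #2) → fmt (alice #4, bob #4) → ci-fix (alice #5, bob #6) → init (alice #10, bob #7) → ci-fix (alice #11, bob #8) → ci-fix (alice #12, bob #9) → ci-fix (alice #14, bob #10) — 7 commits in the same relative order in both. Since dp[14][12] = 7, nothing longer is possible.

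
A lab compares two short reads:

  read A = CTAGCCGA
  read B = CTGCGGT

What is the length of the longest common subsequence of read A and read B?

5

Pick C [1,1], then T [2,2], then G [4,3], then C [5,4], then G [7,6]; all 5 bases appear in both, in order, and the DP table's final entry dp[8][7] is also 5, so no common subsequence is longer.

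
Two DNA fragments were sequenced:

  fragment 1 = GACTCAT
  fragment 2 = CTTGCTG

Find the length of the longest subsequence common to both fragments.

4

Let dp[i][j] be the LCS length of the first i bases of fragment 1 and the first j bases of fragment 2. dp[i][j] = dp[i-1][j-1]+1 when the i-th and j-th bases match, else max(dp[i-1][j], dp[i][j-1]).
    ·  C  T  T  G  C  T  G
 ·  0  0  0  0  0  0  0  0
 G  0  0  0  0  1  1  1  1
 A  0  0  0  0  1  1  1  1
 C  0  1  1  1  1  2  2  2
 T  0  1  2  2  2  2  3  3
 C  0  1  2  2  2  3  3  3
 A  0  1  2  2  2  3  3  3
 T  0  1  2  3  3  3  4  4
dp[7][7] = 4. One LCS (by backtracking along matches): CTCT.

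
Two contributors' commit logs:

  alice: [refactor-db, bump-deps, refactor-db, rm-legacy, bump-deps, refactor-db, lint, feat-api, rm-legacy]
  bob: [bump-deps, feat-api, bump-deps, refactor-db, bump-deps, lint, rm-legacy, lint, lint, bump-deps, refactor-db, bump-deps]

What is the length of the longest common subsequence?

5

Pick refactor-db [1,4]; then bump-deps [2,5]; then rm-legacy [4,7]; then bump-deps [5,10]; then refactor-db [6,11]; all 5 commits appear in both, in order. Since dp[9][12] = 5, nothing longer is possible.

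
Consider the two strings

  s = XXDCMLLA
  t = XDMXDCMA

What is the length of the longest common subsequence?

6

Let dp[i][j] be the LCS length of the first i characters of s and the first j characters of t. dp[i][j] = dp[i-1][j-1]+1 when the i-th and j-th characters match, else max(dp[i-1][j], dp[i][j-1]).
    ·  X  D  M  X  D  C  M  A
 ·  0  0  0  0  0  0  0  0  0
 X  0  1  1  1  1  1  1  1  1
 X  0  1  1  1  2  2  2  2  2
 D  0  1  2  2  2  3  3  3  3
 C  0  1  2  2  2  3  4  4  4
 M  0  1  2  3  3  3  4  5  5
 L  0  1  2  3  3  3  4  5  5
 L  0  1  2  3  3  3  4  5  5
 A  0  1  2  3  3  3  4  5  6
dp[8][8] = 6. One LCS (by backtracking along matches): XXDCMA.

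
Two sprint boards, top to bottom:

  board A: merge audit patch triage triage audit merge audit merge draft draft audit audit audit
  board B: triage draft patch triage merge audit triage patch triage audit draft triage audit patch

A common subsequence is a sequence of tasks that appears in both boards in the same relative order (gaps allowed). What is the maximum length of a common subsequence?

7

Match merge (board A #1, board B #5), audit (board A #2, board B #6), patch (board A #3, board B #8), triage (board A #5, board B #9), audit (board A #8, board B #10), draft (board A #10, board B #11), audit (board A #12, board B #13) — 7 tasks in the same relative order in both. dp[14][14] = 7 confirms this is the maximum.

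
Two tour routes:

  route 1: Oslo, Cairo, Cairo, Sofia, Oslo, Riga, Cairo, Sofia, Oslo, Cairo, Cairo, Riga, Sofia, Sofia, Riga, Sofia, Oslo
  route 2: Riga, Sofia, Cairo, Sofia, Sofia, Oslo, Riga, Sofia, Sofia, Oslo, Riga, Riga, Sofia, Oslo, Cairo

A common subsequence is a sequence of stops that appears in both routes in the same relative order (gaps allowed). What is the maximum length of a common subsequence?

One common subsequence of length 10: Cairo (route 1 #2, route 2 #3) → Sofia (route 1 #4, route 2 #5) → Oslo (route 1 #5, route 2 #6) → Riga (route 1 #6, route 2 #7) → Sofia (route 1 #8, route 2 #9) → Oslo (route 1 #9, route 2 #10) → Riga (route 1 #12, route 2 #11) → Riga (route 1 #15, route 2 #12) → Sofia (route 1 #16, route 2 #13) → Oslo (route 1 #17, route 2 #14). The LCS DP gives dp[17][15] = 10, so this is optimal.

10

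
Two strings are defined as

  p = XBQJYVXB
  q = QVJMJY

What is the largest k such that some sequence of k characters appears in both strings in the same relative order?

Pick Q (p #3, q #1) → J (p #4, q #5) → Y (p #5, q #6); all 3 characters appear in both, in order. The LCS DP gives dp[8][6] = 3, so this is optimal.

3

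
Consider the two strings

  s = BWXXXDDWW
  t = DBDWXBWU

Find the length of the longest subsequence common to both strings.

Let dp[i][j] be the LCS length of the first i characters of s and the first j characters of t. dp[i][j] = dp[i-1][j-1]+1 when the i-th and j-th characters match, else max(dp[i-1][j], dp[i][j-1]).
    ·  D  B  D  W  X  B  W  U
 ·  0  0  0  0  0  0  0  0  0
 B  0  0  1  1  1  1  1  1  1
 W  0  0  1  1  2  2  2  2  2
 X  0  0  1  1  2  3  3  3  3
 X  0  0  1  1  2  3  3  3  3
 X  0  0  1  1  2  3  3  3  3
 D  0  1  1  2  2  3  3  3  3
 D  0  1  1  2  2  3  3  3  3
 W  0  1  1  2  3  3  3  4  4
 W  0  1  1  2  3  3  3  4  4
dp[9][8] = 4. One LCS (by backtracking along matches): BWXW.

4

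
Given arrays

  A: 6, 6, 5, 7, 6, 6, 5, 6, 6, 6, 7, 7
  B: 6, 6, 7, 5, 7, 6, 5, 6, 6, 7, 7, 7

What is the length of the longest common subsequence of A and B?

10

Pick 6 [1,1]; then 6 [2,2]; then 5 [3,4]; then 7 [4,5]; then 6 [6,6]; then 5 [7,7]; then 6 [8,8]; then 6 [9,9]; then 7 [11,11]; then 7 [12,12]; all 10 values appear in both, in order. Since dp[12][12] = 10, nothing longer is possible.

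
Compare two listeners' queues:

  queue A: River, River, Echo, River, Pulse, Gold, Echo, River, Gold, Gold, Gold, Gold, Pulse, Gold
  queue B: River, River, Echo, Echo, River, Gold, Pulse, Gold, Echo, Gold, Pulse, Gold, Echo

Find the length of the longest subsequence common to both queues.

Pick River (queue A #1, queue B #1), River (queue A #2, queue B #2), Echo (queue A #3, queue B #4), River (queue A #4, queue B #5), Pulse (queue A #5, queue B #7), Gold (queue A #6, queue B #8), Echo (queue A #7, queue B #9), Gold (queue A #12, queue B #10), Pulse (queue A #13, queue B #11), Gold (queue A #14, queue B #12); all 10 songs appear in both, in order. dp[14][13] = 10 confirms this is the maximum.

10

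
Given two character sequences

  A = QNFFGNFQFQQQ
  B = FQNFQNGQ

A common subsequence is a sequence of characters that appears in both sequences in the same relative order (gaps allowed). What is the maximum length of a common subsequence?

5

Pick Q at A[1]=B[2] → N at A[2]=B[3] → F at A[3]=B[4] → G at A[5]=B[7] → Q at A[12]=B[8]; all 5 characters appear in both, in order. dp[12][8] = 5 confirms this is the maximum.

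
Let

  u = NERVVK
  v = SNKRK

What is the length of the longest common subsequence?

One common subsequence of length 3: N at u[1]=v[2], then R at u[3]=v[4], then K at u[6]=v[5]. The LCS DP gives dp[6][5] = 3, so this is optimal.

3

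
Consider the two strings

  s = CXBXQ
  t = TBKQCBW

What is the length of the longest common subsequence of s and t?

2

Taking C (s #1, t #5) → B (s #3, t #6) gives a common subsequence of length 2. Since dp[5][7] = 2, nothing longer is possible.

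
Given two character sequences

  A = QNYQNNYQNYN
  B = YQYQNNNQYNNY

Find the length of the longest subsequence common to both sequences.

8

Taking Q [1,2]; then Y [3,3]; then Q [4,4]; then N [5,6]; then N [6,7]; then Y [7,9]; then N [9,11]; then Y [10,12] gives a common subsequence of length 8, and the DP table's final entry dp[11][12] is also 8, so no common subsequence is longer.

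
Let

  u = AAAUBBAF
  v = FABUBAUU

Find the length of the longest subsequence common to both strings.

Let dp[i][j] be the LCS length of the first i characters of u and the first j characters of v. dp[i][j] = dp[i-1][j-1]+1 when the i-th and j-th characters match, else max(dp[i-1][j], dp[i][j-1]).
    ·  F  A  B  U  B  A  U  U
 ·  0  0  0  0  0  0  0  0  0
 A  0  0  1  1  1  1  1  1  1
 A  0  0  1  1  1  1  2  2  2
 A  0  0  1  1  1  1  2  2  2
 U  0  0  1  1  2  2  2  3  3
 B  0  0  1  2  2  3  3  3  3
 B  0  0  1  2  2  3  3  3  3
 A  0  0  1  2  2  3  4  4  4
 F  0  1  1  2  2  3  4  4  4
dp[8][8] = 4. One LCS (by backtracking along matches): AUBA.

4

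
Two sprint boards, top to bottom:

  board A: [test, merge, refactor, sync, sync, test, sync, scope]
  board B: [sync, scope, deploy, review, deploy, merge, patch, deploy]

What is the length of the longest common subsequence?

Match sync (board A #7, board B #1); then scope (board A #8, board B #2) — 2 tasks in the same relative order in both. dp[8][8] = 2 confirms this is the maximum.

2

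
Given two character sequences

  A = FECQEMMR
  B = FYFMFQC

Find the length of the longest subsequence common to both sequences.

2

Let dp[i][j] be the LCS length of the first i characters of A and the first j characters of B. dp[i][j] = dp[i-1][j-1]+1 when the i-th and j-th characters match, else max(dp[i-1][j], dp[i][j-1]).
    ·  F  Y  F  M  F  Q  C
 ·  0  0  0  0  0  0  0  0
 F  0  1  1  1  1  1  1  1
 E  0  1  1  1  1  1  1  1
 C  0  1  1  1  1  1  1  2
 Q  0  1  1  1  1  1  2  2
 E  0  1  1  1  1  1  2  2
 M  0  1  1  1  2  2  2  2
 M  0  1  1  1  2  2  2  2
 R  0  1  1  1  2  2  2  2
dp[8][7] = 2. One LCS (by backtracking along matches): FC.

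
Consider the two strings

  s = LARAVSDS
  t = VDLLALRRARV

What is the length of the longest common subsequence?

5

Pick L [1,4] → A [2,5] → R [3,8] → A [4,9] → V [5,11]; all 5 characters appear in both, in order. dp[8][11] = 5 confirms this is the maximum.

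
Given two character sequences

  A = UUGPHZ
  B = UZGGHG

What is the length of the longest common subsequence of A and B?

Let dp[i][j] be the LCS length of the first i characters of A and the first j characters of B. dp[i][j] = dp[i-1][j-1]+1 when the i-th and j-th characters match, else max(dp[i-1][j], dp[i][j-1]).
    ·  U  Z  G  G  H  G
 ·  0  0  0  0  0  0  0
 U  0  1  1  1  1  1  1
 U  0  1  1  1  1  1  1
 G  0  1  1  2  2  2  2
 P  0  1  1  2  2  2  2
 H  0  1  1  2  2  3  3
 Z  0  1  2  2  2  3  3
dp[6][6] = 3. One LCS (by backtracking along matches): UGH.

3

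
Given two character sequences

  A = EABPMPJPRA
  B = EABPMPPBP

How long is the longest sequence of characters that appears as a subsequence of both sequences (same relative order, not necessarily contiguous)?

Match E at A[1]=B[1], then A at A[2]=B[2], then B at A[3]=B[3], then P at A[4]=B[4], then M at A[5]=B[5], then P at A[6]=B[7], then P at A[8]=B[9] — 7 characters in the same relative order in both, and the DP table's final entry dp[10][9] is also 7, so no common subsequence is longer.

7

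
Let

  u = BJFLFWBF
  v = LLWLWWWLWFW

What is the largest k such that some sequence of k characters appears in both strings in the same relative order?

Let dp[i][j] be the LCS length of the first i characters of u and the first j characters of v. dp[i][j] = dp[i-1][j-1]+1 when the i-th and j-th characters match, else max(dp[i-1][j], dp[i][j-1]).
    ·  L  L  W  L  W  W  W  L  W  F  W
 ·  0  0  0  0  0  0  0  0  0  0  0  0
 B  0  0  0  0  0  0  0  0  0  0  0  0
 J  0  0  0  0  0  0  0  0  0  0  0  0
 F  0  0  0  0  0  0  0  0  0  0  1  1
 L  0  1  1  1  1  1  1  1  1  1  1  1
 F  0  1  1  1  1  1  1  1  1  1  2  2
 W  0  1  1  2  2  2  2  2  2  2  2  3
 B  0  1  1  2  2  2  2  2  2  2  2  3
 F  0  1  1  2  2  2  2  2  2  2  3  3
dp[8][11] = 3. One LCS (by backtracking along matches): LFW.

3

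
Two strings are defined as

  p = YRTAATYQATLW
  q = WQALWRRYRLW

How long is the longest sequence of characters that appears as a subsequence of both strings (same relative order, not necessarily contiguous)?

Let dp[i][j] be the LCS length of the first i characters of p and the first j characters of q. dp[i][j] = dp[i-1][j-1]+1 when the i-th and j-th characters match, else max(dp[i-1][j], dp[i][j-1]).
    ·  W  Q  A  L  W  R  R  Y  R  L  W
 ·  0  0  0  0  0  0  0  0  0  0  0  0
 Y  0  0  0  0  0  0  0  0  1  1  1  1
 R  0  0  0  0  0  0  1  1  1  2  2  2
 T  0  0  0  0  0  0  1  1  1  2  2  2
 A  0  0  0  1  1  1  1  1  1  2  2  2
 A  0  0  0  1  1  1  1  1  1  2  2  2
 T  0  0  0  1  1  1  1  1  1  2  2  2
 Y  0  0  0  1  1  1  1  1  2  2  2  2
 Q  0  0  1  1  1  1  1  1  2  2  2  2
 A  0  0  1  2  2  2  2  2  2  2  2  2
 T  0  0  1  2  2  2  2  2  2  2  2  2
 L  0  0  1  2  3  3  3  3  3  3  3  3
 W  0  1  1  2  3  4  4  4  4  4  4  4
dp[12][11] = 4. One LCS (by backtracking along matches): YRLW.

4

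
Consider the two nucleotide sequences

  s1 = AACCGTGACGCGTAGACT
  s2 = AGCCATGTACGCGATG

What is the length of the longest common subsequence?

12

Pick A [1,1], C [3,3], C [4,4], G [5,7], T [6,8], A [8,9], C [9,10], G [10,11], C [11,12], G [12,13], T [13,15], G [15,16]; all 12 bases appear in both, in order. dp[18][16] = 12 confirms this is the maximum.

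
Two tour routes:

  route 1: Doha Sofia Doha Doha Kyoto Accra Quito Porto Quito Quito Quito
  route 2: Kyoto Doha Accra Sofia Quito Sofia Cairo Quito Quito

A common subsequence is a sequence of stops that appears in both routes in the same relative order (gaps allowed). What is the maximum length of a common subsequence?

One common subsequence of length 5: Doha (route 1 #1, route 2 #2), Sofia (route 1 #2, route 2 #4), Quito (route 1 #7, route 2 #5), Quito (route 1 #10, route 2 #8), Quito (route 1 #11, route 2 #9), and the DP table's final entry dp[11][9] is also 5, so no common subsequence is longer.

5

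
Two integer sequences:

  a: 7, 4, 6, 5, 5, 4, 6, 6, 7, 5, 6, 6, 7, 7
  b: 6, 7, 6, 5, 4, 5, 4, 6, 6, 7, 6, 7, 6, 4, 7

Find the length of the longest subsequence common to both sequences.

Taking 7 at a[1]=b[2], then 6 at a[3]=b[3], then 5 at a[4]=b[4], then 5 at a[5]=b[6], then 4 at a[6]=b[7], then 6 at a[7]=b[8], then 6 at a[8]=b[9], then 7 at a[9]=b[10], then 6 at a[11]=b[11], then 6 at a[12]=b[13], then 7 at a[14]=b[15] gives a common subsequence of length 11, and the DP table's final entry dp[14][15] is also 11, so no common subsequence is longer.

11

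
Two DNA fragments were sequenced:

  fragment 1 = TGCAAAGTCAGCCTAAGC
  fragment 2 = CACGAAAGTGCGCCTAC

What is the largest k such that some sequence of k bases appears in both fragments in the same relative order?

Match G (fragment 1 #2, fragment 2 #4) → A (fragment 1 #4, fragment 2 #5) → A (fragment 1 #5, fragment 2 #6) → A (fragment 1 #6, fragment 2 #7) → G (fragment 1 #7, fragment 2 #8) → T (fragment 1 #8, fragment 2 #9) → C (fragment 1 #9, fragment 2 #11) → G (fragment 1 #11, fragment 2 #12) → C (fragment 1 #12, fragment 2 #13) → C (fragment 1 #13, fragment 2 #14) → T (fragment 1 #14, fragment 2 #15) → A (fragment 1 #16, fragment 2 #16) → C (fragment 1 #18, fragment 2 #17) — 13 bases in the same relative order in both. Since dp[18][17] = 13, nothing longer is possible.

13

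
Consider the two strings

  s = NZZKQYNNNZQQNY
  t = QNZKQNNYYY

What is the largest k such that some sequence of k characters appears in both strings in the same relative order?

Let dp[i][j] be the LCS length of the first i characters of s and the first j characters of t. dp[i][j] = dp[i-1][j-1]+1 when the i-th and j-th characters match, else max(dp[i-1][j], dp[i][j-1]).
    ·  Q  N  Z  K  Q  N  N  Y  Y  Y
 ·  0  0  0  0  0  0  0  0  0  0  0
 N  0  0  1  1  1  1  1  1  1  1  1
 Z  0  0  1  2  2  2  2  2  2  2  2
 Z  0  0  1  2  2  2  2  2  2  2  2
 K  0  0  1  2  3  3  3  3  3  3  3
 Q  0  1  1  2  3  4  4  4  4  4  4
 Y  0  1  1  2  3  4  4  4  5  5  5
 N  0  1  2  2  3  4  5  5  5  5  5
 N  0  1  2  2  3  4  5  6  6  6  6
 N  0  1  2  2  3  4  5  6  6  6  6
 Z  0  1  2  3  3  4  5  6  6  6  6
 Q  0  1  2  3  3  4  5  6  6  6  6
 Q  0  1  2  3  3  4  5  6  6  6  6
 N  0  1  2  3  3  4  5  6  6  6  6
 Y  0  1  2  3  3  4  5  6  7  7  7
dp[14][10] = 7. One LCS (by backtracking along matches): NZKQNNY.

7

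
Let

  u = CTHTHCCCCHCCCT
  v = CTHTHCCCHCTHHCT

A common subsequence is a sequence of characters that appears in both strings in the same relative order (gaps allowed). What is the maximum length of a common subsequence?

12

One common subsequence of length 12: C at u[1]=v[1], T at u[2]=v[2], H at u[3]=v[3], T at u[4]=v[4], H at u[5]=v[5], C at u[6]=v[6], C at u[7]=v[7], C at u[8]=v[8], C at u[9]=v[10], H at u[10]=v[13], C at u[13]=v[14], T at u[14]=v[15]. The LCS DP gives dp[14][15] = 12, so this is optimal.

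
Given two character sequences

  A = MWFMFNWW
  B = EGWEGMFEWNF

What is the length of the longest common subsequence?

4

One common subsequence of length 4: W [2,3], M [4,6], F [5,7], N [6,10]. dp[8][11] = 4 confirms this is the maximum.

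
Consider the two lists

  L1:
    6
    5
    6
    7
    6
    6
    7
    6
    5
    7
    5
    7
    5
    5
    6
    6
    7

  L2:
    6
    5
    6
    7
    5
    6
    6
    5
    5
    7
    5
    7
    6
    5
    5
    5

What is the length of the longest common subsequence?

12

Pick 6 [1,1]; then 5 [2,2]; then 6 [3,3]; then 7 [4,4]; then 6 [5,6]; then 6 [6,7]; then 7 [7,10]; then 5 [9,11]; then 7 [10,12]; then 5 [11,14]; then 5 [13,15]; then 5 [14,16]; all 12 values appear in both, in order. The LCS DP gives dp[17][16] = 12, so this is optimal.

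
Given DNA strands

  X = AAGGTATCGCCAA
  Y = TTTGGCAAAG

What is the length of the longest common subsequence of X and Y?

Let dp[i][j] be the LCS length of the first i bases of X and the first j bases of Y. dp[i][j] = dp[i-1][j-1]+1 when the i-th and j-th bases match, else max(dp[i-1][j], dp[i][j-1]).
    ·  T  T  T  G  G  C  A  A  A  G
 ·  0  0  0  0  0  0  0  0  0  0  0
 A  0  0  0  0  0  0  0  1  1  1  1
 A  0  0  0  0  0  0  0  1  2  2  2
 G  0  0  0  0  1  1  1  1  2  2  3
 G  0  0  0  0  1  2  2  2  2  2  3
 T  0  1  1  1  1  2  2  2  2  2  3
 A  0  1  1  1  1  2  2  3  3  3  3
 T  0  1  2  2  2  2  2  3  3  3  3
 C  0  1  2  2  2  2  3  3  3  3  3
 G  0  1  2  2  3  3  3  3  3  3  4
 C  0  1  2  2  3  3  4  4  4  4  4
 C  0  1  2  2  3  3  4  4  4  4  4
 A  0  1  2  2  3  3  4  5  5  5  5
 A  0  1  2  2  3  3  4  5  6  6  6
dp[13][10] = 6. One LCS (by backtracking along matches): TTGCAA.

6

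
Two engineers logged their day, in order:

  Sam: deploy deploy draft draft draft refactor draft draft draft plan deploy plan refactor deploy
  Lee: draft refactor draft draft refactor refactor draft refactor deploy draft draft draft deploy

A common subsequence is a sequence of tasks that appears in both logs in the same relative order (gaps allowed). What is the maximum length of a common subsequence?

Taking draft at Sam[3]=Lee[3], draft at Sam[4]=Lee[4], draft at Sam[5]=Lee[7], refactor at Sam[6]=Lee[8], draft at Sam[7]=Lee[10], draft at Sam[8]=Lee[11], draft at Sam[9]=Lee[12], deploy at Sam[14]=Lee[13] gives a common subsequence of length 8, and the DP table's final entry dp[14][13] is also 8, so no common subsequence is longer.

8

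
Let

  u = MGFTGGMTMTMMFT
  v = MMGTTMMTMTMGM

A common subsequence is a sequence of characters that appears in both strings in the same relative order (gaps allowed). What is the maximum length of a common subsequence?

Taking M at u[1]=v[2]; then G at u[2]=v[3]; then T at u[4]=v[5]; then M at u[7]=v[7]; then T at u[8]=v[8]; then M at u[9]=v[9]; then T at u[10]=v[10]; then M at u[11]=v[11]; then M at u[12]=v[13] gives a common subsequence of length 9. The LCS DP gives dp[14][13] = 9, so this is optimal.

9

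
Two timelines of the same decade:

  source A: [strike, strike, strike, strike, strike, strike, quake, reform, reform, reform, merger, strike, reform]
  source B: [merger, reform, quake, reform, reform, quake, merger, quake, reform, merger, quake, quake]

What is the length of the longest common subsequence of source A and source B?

5

Pick quake at source A[7]=source B[3]; then reform at source A[8]=source B[4]; then reform at source A[9]=source B[5]; then reform at source A[10]=source B[9]; then merger at source A[11]=source B[10]; all 5 events appear in both, in order. dp[13][12] = 5 confirms this is the maximum.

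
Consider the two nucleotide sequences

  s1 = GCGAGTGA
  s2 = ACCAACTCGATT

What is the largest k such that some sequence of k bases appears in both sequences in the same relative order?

Let dp[i][j] be the LCS length of the first i bases of s1 and the first j bases of s2. dp[i][j] = dp[i-1][j-1]+1 when the i-th and j-th bases match, else max(dp[i-1][j], dp[i][j-1]).
    ·  A  C  C  A  A  C  T  C  G  A  T  T
 ·  0  0  0  0  0  0  0  0  0  0  0  0  0
 G  0  0  0  0  0  0  0  0  0  1  1  1  1
 C  0  0  1  1  1  1  1  1  1  1  1  1  1
 G  0  0  1  1  1  1  1  1  1  2  2  2  2
 A  0  1  1  1  2  2  2  2  2  2  3  3  3
 G  0  1  1  1  2  2  2  2  2  3  3  3  3
 T  0  1  1  1  2  2  2  3  3  3  3  4  4
 G  0  1  1  1  2  2  2  3  3  4  4  4  4
 A  0  1  1  1  2  3  3  3  3  4  5  5  5
dp[8][12] = 5. One LCS (by backtracking along matches): CATGA.

5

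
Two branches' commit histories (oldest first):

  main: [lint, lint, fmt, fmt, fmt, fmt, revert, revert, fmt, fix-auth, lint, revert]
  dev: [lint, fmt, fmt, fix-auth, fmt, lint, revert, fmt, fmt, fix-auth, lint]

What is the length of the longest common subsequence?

Taking lint [2,1]; then fmt [3,2]; then fmt [4,3]; then fmt [5,5]; then fmt [6,8]; then fmt [9,9]; then fix-auth [10,10]; then lint [11,11] gives a common subsequence of length 8. Since dp[12][11] = 8, nothing longer is possible.

8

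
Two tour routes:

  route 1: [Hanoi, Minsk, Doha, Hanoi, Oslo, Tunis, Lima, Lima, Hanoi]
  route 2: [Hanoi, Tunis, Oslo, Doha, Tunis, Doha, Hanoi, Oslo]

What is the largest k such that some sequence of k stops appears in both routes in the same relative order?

4

Match Hanoi at route 1[1]=route 2[1], then Doha at route 1[3]=route 2[6], then Hanoi at route 1[4]=route 2[7], then Oslo at route 1[5]=route 2[8] — 4 stops in the same relative order in both. The LCS DP gives dp[9][8] = 4, so this is optimal.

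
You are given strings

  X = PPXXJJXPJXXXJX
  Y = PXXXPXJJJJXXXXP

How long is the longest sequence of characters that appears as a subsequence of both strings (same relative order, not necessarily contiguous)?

10

Taking P at X[1]=Y[1] → P at X[2]=Y[5] → X at X[3]=Y[6] → J at X[5]=Y[8] → J at X[6]=Y[9] → J at X[9]=Y[10] → X at X[10]=Y[11] → X at X[11]=Y[12] → X at X[12]=Y[13] → X at X[14]=Y[14] gives a common subsequence of length 10. Since dp[14][15] = 10, nothing longer is possible.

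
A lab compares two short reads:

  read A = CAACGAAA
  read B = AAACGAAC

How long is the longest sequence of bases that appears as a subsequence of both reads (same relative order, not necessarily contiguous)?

6

Pick A [2,2], A [3,3], C [4,4], G [5,5], A [6,6], A [7,7]; all 6 bases appear in both, in order. Since dp[8][8] = 6, nothing longer is possible.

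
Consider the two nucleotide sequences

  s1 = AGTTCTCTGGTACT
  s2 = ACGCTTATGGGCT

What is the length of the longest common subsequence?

9

Match A at s1[1]=s2[1]; then G at s1[2]=s2[3]; then T at s1[3]=s2[5]; then T at s1[4]=s2[6]; then T at s1[6]=s2[8]; then G at s1[9]=s2[10]; then G at s1[10]=s2[11]; then C at s1[13]=s2[12]; then T at s1[14]=s2[13] — 9 bases in the same relative order in both. dp[14][13] = 9 confirms this is the maximum.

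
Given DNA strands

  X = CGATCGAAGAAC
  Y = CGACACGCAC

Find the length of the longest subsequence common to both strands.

8

Let dp[i][j] be the LCS length of the first i bases of X and the first j bases of Y. dp[i][j] = dp[i-1][j-1]+1 when the i-th and j-th bases match, else max(dp[i-1][j], dp[i][j-1]).
    ·  C  G  A  C  A  C  G  C  A  C
 ·  0  0  0  0  0  0  0  0  0  0  0
 C  0  1  1  1  1  1  1  1  1  1  1
 G  0  1  2  2  2  2  2  2  2  2  2
 A  0  1  2  3  3  3  3  3  3  3  3
 T  0  1  2  3  3  3  3  3  3  3  3
 C  0  1  2  3  4  4  4  4  4  4  4
 G  0  1  2  3  4  4  4  5  5  5  5
 A  0  1  2  3  4  5  5  5  5  6  6
 A  0  1  2  3  4  5  5  5  5  6  6
 G  0  1  2  3  4  5  5  6  6  6  6
 A  0  1  2  3  4  5  5  6  6  7  7
 A  0  1  2  3  4  5  5  6  6  7  7
 C  0  1  2  3  4  5  6  6  7  7  8
dp[12][10] = 8. One LCS (by backtracking along matches): CGACAGAC.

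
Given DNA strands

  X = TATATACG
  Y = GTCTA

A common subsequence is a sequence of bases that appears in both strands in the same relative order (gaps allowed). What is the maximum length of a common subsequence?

One common subsequence of length 3: T (X #1, Y #2) → T (X #5, Y #4) → A (X #6, Y #5). dp[8][5] = 3 confirms this is the maximum.

3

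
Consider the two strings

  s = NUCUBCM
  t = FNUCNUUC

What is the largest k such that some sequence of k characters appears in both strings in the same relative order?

5

Let dp[i][j] be the LCS length of the first i characters of s and the first j characters of t. dp[i][j] = dp[i-1][j-1]+1 when the i-th and j-th characters match, else max(dp[i-1][j], dp[i][j-1]).
    ·  F  N  U  C  N  U  U  C
 ·  0  0  0  0  0  0  0  0  0
 N  0  0  1  1  1  1  1  1  1
 U  0  0  1  2  2  2  2  2  2
 C  0  0  1  2  3  3  3  3  3
 U  0  0  1  2  3  3  4  4  4
 B  0  0  1  2  3  3  4  4  4
 C  0  0  1  2  3  3  4  4  5
 M  0  0  1  2  3  3  4  4  5
dp[7][8] = 5. One LCS (by backtracking along matches): NUCUC.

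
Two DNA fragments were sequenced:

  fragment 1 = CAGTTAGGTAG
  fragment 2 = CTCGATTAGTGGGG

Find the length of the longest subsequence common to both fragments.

8

Taking C (fragment 1 #1, fragment 2 #3) → A (fragment 1 #2, fragment 2 #5) → T (fragment 1 #4, fragment 2 #6) → T (fragment 1 #5, fragment 2 #7) → A (fragment 1 #6, fragment 2 #8) → G (fragment 1 #7, fragment 2 #12) → G (fragment 1 #8, fragment 2 #13) → G (fragment 1 #11, fragment 2 #14) gives a common subsequence of length 8, and the DP table's final entry dp[11][14] is also 8, so no common subsequence is longer.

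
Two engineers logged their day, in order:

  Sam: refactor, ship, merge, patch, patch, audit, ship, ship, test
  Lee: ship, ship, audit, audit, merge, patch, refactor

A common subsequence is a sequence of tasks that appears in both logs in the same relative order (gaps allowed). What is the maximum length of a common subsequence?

Pick ship (Sam #2, Lee #2) → merge (Sam #3, Lee #5) → patch (Sam #4, Lee #6); all 3 tasks appear in both, in order. The LCS DP gives dp[9][7] = 3, so this is optimal.

3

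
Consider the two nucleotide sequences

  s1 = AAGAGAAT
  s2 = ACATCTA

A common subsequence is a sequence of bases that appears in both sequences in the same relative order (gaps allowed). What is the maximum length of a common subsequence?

Let dp[i][j] be the LCS length of the first i bases of s1 and the first j bases of s2. dp[i][j] = dp[i-1][j-1]+1 when the i-th and j-th bases match, else max(dp[i-1][j], dp[i][j-1]).
    ·  A  C  A  T  C  T  A
 ·  0  0  0  0  0  0  0  0
 A  0  1  1  1  1  1  1  1
 A  0  1  1  2  2  2  2  2
 G  0  1  1  2  2  2  2  2
 A  0  1  1  2  2  2  2  3
 G  0  1  1  2  2  2  2  3
 A  0  1  1  2  2  2  2  3
 A  0  1  1  2  2  2  2  3
 T  0  1  1  2  3  3  3  3
dp[8][7] = 3. One LCS (by backtracking along matches): AAA.

3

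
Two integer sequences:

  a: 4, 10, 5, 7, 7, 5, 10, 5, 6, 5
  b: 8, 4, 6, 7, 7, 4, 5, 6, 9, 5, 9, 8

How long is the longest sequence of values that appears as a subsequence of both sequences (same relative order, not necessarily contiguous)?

Taking 4 at a[1]=b[2]; then 7 at a[4]=b[4]; then 7 at a[5]=b[5]; then 5 at a[8]=b[7]; then 6 at a[9]=b[8]; then 5 at a[10]=b[10] gives a common subsequence of length 6, and the DP table's final entry dp[10][12] is also 6, so no common subsequence is longer.

6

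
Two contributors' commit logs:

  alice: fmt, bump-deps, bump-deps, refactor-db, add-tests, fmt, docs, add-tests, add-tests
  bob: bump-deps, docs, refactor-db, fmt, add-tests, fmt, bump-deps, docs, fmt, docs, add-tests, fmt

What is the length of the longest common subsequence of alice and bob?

6

Taking bump-deps (alice #2, bob #1); then refactor-db (alice #4, bob #3); then add-tests (alice #5, bob #5); then fmt (alice #6, bob #9); then docs (alice #7, bob #10); then add-tests (alice #8, bob #11) gives a common subsequence of length 6. Since dp[9][12] = 6, nothing longer is possible.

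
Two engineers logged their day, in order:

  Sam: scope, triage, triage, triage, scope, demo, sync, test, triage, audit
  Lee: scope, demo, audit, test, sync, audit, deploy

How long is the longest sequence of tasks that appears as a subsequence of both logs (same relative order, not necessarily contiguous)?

Pick scope [5,1], then demo [6,2], then sync [7,5], then audit [10,6]; all 4 tasks appear in both, in order. The LCS DP gives dp[10][7] = 4, so this is optimal.

4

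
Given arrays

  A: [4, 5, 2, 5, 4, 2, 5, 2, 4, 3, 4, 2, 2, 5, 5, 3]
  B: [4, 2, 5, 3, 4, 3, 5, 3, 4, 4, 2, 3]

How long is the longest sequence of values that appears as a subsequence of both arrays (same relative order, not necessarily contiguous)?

9

One common subsequence of length 9: 4 at A[1]=B[1]; then 2 at A[3]=B[2]; then 5 at A[4]=B[3]; then 4 at A[5]=B[5]; then 5 at A[7]=B[7]; then 4 at A[9]=B[9]; then 4 at A[11]=B[10]; then 2 at A[13]=B[11]; then 3 at A[16]=B[12]. Since dp[16][12] = 9, nothing longer is possible.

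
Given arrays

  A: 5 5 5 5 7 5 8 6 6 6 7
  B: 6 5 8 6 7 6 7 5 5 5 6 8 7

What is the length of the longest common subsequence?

Match 5 (A #1, B #2), 5 (A #2, B #8), 5 (A #3, B #9), 5 (A #4, B #10), 8 (A #7, B #12), 7 (A #11, B #13) — 6 values in the same relative order in both. Since dp[11][13] = 6, nothing longer is possible.

6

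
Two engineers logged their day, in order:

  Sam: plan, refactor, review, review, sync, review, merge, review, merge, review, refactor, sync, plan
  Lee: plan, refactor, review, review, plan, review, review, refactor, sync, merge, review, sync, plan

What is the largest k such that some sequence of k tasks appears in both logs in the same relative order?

Pick plan at Sam[1]=Lee[1] → refactor at Sam[2]=Lee[2] → review at Sam[3]=Lee[3] → review at Sam[4]=Lee[4] → review at Sam[6]=Lee[6] → review at Sam[8]=Lee[7] → merge at Sam[9]=Lee[10] → review at Sam[10]=Lee[11] → sync at Sam[12]=Lee[12] → plan at Sam[13]=Lee[13]; all 10 tasks appear in both, in order. Since dp[13][13] = 10, nothing longer is possible.

10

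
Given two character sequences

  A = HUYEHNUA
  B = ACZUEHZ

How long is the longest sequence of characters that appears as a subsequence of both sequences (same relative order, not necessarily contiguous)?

3

One common subsequence of length 3: U (A #2, B #4) → E (A #4, B #5) → H (A #5, B #6), and the DP table's final entry dp[8][7] is also 3, so no common subsequence is longer.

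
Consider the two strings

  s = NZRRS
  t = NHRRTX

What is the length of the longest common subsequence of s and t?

3

One common subsequence of length 3: N at s[1]=t[1], then R at s[3]=t[3], then R at s[4]=t[4]. Since dp[5][6] = 3, nothing longer is possible.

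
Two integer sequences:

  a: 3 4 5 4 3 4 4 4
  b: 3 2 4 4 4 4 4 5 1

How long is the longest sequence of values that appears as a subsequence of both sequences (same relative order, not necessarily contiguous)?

6

Let dp[i][j] be the LCS length of the first i values of a and the first j values of b. dp[i][j] = dp[i-1][j-1]+1 when the i-th and j-th values match, else max(dp[i-1][j], dp[i][j-1]).
    ·  3  2  4  4  4  4  4  5  1
 ·  0  0  0  0  0  0  0  0  0  0
 3  0  1  1  1  1  1  1  1  1  1
 4  0  1  1  2  2  2  2  2  2  2
 5  0  1  1  2  2  2  2  2  3  3
 4  0  1  1  2  3  3  3  3  3  3
 3  0  1  1  2  3  3  3  3  3  3
 4  0  1  1  2  3  4  4  4  4  4
 4  0  1  1  2  3  4  5  5  5  5
 4  0  1  1  2  3  4  5  6  6  6
dp[8][9] = 6. One LCS (by backtracking along matches): 3, 4, 4, 4, 4, 4.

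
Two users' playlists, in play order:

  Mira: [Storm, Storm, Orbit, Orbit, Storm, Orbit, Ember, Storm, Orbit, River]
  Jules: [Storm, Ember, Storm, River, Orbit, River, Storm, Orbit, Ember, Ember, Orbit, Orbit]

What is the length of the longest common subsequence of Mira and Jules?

Pick Storm [1,1], Storm [2,3], Orbit [3,5], Storm [5,7], Orbit [6,8], Ember [7,10], Orbit [9,12]; all 7 songs appear in both, in order, and the DP table's final entry dp[10][12] is also 7, so no common subsequence is longer.

7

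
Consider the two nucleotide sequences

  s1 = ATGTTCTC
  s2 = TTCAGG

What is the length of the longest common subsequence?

Let dp[i][j] be the LCS length of the first i bases of s1 and the first j bases of s2. dp[i][j] = dp[i-1][j-1]+1 when the i-th and j-th bases match, else max(dp[i-1][j], dp[i][j-1]).
    ·  T  T  C  A  G  G
 ·  0  0  0  0  0  0  0
 A  0  0  0  0  1  1  1
 T  0  1  1  1  1  1  1
 G  0  1  1  1  1  2  2
 T  0  1  2  2  2  2  2
 T  0  1  2  2  2  2  2
 C  0  1  2  3  3  3  3
 T  0  1  2  3  3  3  3
 C  0  1  2  3  3  3  3
dp[8][6] = 3. One LCS (by backtracking along matches): TTC.

3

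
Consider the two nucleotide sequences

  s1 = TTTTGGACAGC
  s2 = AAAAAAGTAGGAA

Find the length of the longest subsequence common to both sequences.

5

Let dp[i][j] be the LCS length of the first i bases of s1 and the first j bases of s2. dp[i][j] = dp[i-1][j-1]+1 when the i-th and j-th bases match, else max(dp[i-1][j], dp[i][j-1]).
    ·  A  A  A  A  A  A  G  T  A  G  G  A  A
 ·  0  0  0  0  0  0  0  0  0  0  0  0  0  0
 T  0  0  0  0  0  0  0  0  1  1  1  1  1  1
 T  0  0  0  0  0  0  0  0  1  1  1  1  1  1
 T  0  0  0  0  0  0  0  0  1  1  1  1  1  1
 T  0  0  0  0  0  0  0  0  1  1  1  1  1  1
 G  0  0  0  0  0  0  0  1  1  1  2  2  2  2
 G  0  0  0  0  0  0  0  1  1  1  2  3  3  3
 A  0  1  1  1  1  1  1  1  1  2  2  3  4  4
 C  0  1  1  1  1  1  1  1  1  2  2  3  4  4
 A  0  1  2  2  2  2  2  2  2  2  2  3  4  5
 G  0  1  2  2  2  2  2  3  3  3  3  3  4  5
 C  0  1  2  2  2  2  2  3  3  3  3  3  4  5
dp[11][13] = 5. One LCS (by backtracking along matches): TGGAA.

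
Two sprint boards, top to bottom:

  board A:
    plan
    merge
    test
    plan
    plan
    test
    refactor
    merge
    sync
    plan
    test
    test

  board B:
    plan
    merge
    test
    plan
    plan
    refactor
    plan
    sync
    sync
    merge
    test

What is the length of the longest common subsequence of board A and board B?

8

One common subsequence of length 8: plan at board A[1]=board B[1], merge at board A[2]=board B[2], test at board A[3]=board B[3], plan at board A[4]=board B[4], plan at board A[5]=board B[5], refactor at board A[7]=board B[6], merge at board A[8]=board B[10], test at board A[12]=board B[11]. The LCS DP gives dp[12][11] = 8, so this is optimal.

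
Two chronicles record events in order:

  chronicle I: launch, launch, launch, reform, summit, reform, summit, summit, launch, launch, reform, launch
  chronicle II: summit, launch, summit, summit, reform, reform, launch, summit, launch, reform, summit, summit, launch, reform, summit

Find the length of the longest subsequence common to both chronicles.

8

One common subsequence of length 8: launch at chronicle I[1]=chronicle II[2], then launch at chronicle I[2]=chronicle II[7], then launch at chronicle I[3]=chronicle II[9], then reform at chronicle I[6]=chronicle II[10], then summit at chronicle I[7]=chronicle II[11], then summit at chronicle I[8]=chronicle II[12], then launch at chronicle I[10]=chronicle II[13], then reform at chronicle I[11]=chronicle II[14]. Since dp[12][15] = 8, nothing longer is possible.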